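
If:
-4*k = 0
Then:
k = 0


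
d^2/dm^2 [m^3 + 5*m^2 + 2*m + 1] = 6*m + 10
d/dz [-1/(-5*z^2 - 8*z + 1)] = 2*(-5*z - 4)/(5*z^2 + 8*z - 1)^2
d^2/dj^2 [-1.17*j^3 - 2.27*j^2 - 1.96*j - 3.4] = -7.02*j - 4.54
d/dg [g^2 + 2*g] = 2*g + 2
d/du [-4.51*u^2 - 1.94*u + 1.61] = -9.02*u - 1.94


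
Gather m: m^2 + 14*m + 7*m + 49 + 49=m^2 + 21*m + 98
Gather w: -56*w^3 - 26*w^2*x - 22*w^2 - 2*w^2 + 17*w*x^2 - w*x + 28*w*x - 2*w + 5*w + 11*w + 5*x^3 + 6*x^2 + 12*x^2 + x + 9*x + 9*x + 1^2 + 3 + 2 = -56*w^3 + w^2*(-26*x - 24) + w*(17*x^2 + 27*x + 14) + 5*x^3 + 18*x^2 + 19*x + 6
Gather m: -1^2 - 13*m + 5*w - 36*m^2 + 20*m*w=-36*m^2 + m*(20*w - 13) + 5*w - 1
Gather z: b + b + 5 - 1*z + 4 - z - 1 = 2*b - 2*z + 8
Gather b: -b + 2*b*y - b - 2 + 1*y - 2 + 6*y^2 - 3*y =b*(2*y - 2) + 6*y^2 - 2*y - 4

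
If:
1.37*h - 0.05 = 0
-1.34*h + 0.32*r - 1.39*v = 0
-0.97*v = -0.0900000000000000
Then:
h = 0.04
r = 0.56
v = 0.09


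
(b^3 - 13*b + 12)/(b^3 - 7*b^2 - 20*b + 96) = (b - 1)/(b - 8)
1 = 1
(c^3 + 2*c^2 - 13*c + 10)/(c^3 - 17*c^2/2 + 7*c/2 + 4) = 2*(c^2 + 3*c - 10)/(2*c^2 - 15*c - 8)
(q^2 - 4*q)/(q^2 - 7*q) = (q - 4)/(q - 7)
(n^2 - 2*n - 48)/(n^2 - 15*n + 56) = (n + 6)/(n - 7)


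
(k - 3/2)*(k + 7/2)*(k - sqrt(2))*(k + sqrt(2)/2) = k^4 - sqrt(2)*k^3/2 + 2*k^3 - 25*k^2/4 - sqrt(2)*k^2 - 2*k + 21*sqrt(2)*k/8 + 21/4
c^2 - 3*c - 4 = (c - 4)*(c + 1)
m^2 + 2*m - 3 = (m - 1)*(m + 3)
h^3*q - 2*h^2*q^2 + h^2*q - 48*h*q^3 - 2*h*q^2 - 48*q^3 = (h - 8*q)*(h + 6*q)*(h*q + q)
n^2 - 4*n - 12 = (n - 6)*(n + 2)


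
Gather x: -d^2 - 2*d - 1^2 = -d^2 - 2*d - 1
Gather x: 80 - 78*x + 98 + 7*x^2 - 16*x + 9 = 7*x^2 - 94*x + 187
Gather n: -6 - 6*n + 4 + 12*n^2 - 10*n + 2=12*n^2 - 16*n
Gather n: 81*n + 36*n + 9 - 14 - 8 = 117*n - 13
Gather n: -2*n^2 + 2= 2 - 2*n^2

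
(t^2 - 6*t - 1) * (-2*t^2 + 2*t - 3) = -2*t^4 + 14*t^3 - 13*t^2 + 16*t + 3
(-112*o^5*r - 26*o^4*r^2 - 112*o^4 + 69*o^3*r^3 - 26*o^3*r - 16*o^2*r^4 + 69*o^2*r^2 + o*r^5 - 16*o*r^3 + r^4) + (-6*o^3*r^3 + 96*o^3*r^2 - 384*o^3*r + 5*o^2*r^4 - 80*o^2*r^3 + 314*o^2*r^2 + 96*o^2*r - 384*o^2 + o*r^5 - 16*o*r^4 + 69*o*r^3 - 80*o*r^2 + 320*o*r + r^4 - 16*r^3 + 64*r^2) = -112*o^5*r - 26*o^4*r^2 - 112*o^4 + 63*o^3*r^3 + 96*o^3*r^2 - 410*o^3*r - 11*o^2*r^4 - 80*o^2*r^3 + 383*o^2*r^2 + 96*o^2*r - 384*o^2 + 2*o*r^5 - 16*o*r^4 + 53*o*r^3 - 80*o*r^2 + 320*o*r + 2*r^4 - 16*r^3 + 64*r^2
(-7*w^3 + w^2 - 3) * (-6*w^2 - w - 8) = 42*w^5 + w^4 + 55*w^3 + 10*w^2 + 3*w + 24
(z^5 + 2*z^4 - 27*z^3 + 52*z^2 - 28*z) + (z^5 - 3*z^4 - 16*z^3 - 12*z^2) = 2*z^5 - z^4 - 43*z^3 + 40*z^2 - 28*z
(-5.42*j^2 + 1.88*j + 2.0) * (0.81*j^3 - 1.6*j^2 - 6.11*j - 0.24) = -4.3902*j^5 + 10.1948*j^4 + 31.7282*j^3 - 13.386*j^2 - 12.6712*j - 0.48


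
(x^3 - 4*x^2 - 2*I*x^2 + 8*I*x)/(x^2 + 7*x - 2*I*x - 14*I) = x*(x - 4)/(x + 7)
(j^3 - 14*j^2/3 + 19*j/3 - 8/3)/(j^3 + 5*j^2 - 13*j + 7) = (j - 8/3)/(j + 7)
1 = 1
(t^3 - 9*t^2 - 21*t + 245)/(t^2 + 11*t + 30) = (t^2 - 14*t + 49)/(t + 6)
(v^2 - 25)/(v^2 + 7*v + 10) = (v - 5)/(v + 2)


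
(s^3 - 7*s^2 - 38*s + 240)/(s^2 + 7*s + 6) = (s^2 - 13*s + 40)/(s + 1)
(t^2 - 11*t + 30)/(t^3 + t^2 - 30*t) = (t - 6)/(t*(t + 6))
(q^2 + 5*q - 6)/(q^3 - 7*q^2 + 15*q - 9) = (q + 6)/(q^2 - 6*q + 9)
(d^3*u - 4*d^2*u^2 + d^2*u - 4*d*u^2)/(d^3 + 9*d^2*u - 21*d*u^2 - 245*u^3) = d*u*(d^2 - 4*d*u + d - 4*u)/(d^3 + 9*d^2*u - 21*d*u^2 - 245*u^3)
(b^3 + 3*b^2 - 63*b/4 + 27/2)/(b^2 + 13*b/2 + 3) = (4*b^2 - 12*b + 9)/(2*(2*b + 1))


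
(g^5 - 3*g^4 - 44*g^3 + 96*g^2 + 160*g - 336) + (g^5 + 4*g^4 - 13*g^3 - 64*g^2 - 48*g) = 2*g^5 + g^4 - 57*g^3 + 32*g^2 + 112*g - 336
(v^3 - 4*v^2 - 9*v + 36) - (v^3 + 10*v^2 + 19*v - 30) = -14*v^2 - 28*v + 66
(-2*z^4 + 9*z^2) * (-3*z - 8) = 6*z^5 + 16*z^4 - 27*z^3 - 72*z^2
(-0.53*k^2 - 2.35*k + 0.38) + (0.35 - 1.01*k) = -0.53*k^2 - 3.36*k + 0.73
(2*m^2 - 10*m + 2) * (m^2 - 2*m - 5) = 2*m^4 - 14*m^3 + 12*m^2 + 46*m - 10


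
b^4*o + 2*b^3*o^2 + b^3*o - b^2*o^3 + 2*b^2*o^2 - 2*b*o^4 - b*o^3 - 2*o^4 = (b - o)*(b + o)*(b + 2*o)*(b*o + o)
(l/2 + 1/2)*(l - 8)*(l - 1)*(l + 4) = l^4/2 - 2*l^3 - 33*l^2/2 + 2*l + 16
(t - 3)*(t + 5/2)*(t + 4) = t^3 + 7*t^2/2 - 19*t/2 - 30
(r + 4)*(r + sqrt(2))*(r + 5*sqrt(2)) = r^3 + 4*r^2 + 6*sqrt(2)*r^2 + 10*r + 24*sqrt(2)*r + 40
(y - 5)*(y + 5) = y^2 - 25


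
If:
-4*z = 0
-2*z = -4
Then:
No Solution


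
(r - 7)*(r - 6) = r^2 - 13*r + 42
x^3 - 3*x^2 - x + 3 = (x - 3)*(x - 1)*(x + 1)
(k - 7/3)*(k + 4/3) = k^2 - k - 28/9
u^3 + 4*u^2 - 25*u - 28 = (u - 4)*(u + 1)*(u + 7)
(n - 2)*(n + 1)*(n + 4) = n^3 + 3*n^2 - 6*n - 8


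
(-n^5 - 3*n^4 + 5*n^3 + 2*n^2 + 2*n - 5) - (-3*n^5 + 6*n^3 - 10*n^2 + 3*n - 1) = 2*n^5 - 3*n^4 - n^3 + 12*n^2 - n - 4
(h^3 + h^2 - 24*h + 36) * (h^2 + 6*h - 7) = h^5 + 7*h^4 - 25*h^3 - 115*h^2 + 384*h - 252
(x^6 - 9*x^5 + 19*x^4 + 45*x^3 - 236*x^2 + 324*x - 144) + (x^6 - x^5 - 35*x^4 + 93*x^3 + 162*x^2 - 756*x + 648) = 2*x^6 - 10*x^5 - 16*x^4 + 138*x^3 - 74*x^2 - 432*x + 504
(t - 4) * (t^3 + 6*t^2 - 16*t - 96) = t^4 + 2*t^3 - 40*t^2 - 32*t + 384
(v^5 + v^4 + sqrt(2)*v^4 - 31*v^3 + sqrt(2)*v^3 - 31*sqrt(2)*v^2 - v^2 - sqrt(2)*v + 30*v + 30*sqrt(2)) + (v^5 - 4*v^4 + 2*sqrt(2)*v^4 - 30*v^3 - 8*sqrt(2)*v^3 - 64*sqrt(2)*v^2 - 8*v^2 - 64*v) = 2*v^5 - 3*v^4 + 3*sqrt(2)*v^4 - 61*v^3 - 7*sqrt(2)*v^3 - 95*sqrt(2)*v^2 - 9*v^2 - 34*v - sqrt(2)*v + 30*sqrt(2)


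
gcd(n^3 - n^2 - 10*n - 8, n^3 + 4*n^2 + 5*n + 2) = n^2 + 3*n + 2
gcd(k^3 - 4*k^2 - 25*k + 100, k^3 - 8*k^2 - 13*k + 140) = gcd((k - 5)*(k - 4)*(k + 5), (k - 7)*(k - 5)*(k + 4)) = k - 5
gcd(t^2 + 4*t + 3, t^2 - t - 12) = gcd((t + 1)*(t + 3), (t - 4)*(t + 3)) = t + 3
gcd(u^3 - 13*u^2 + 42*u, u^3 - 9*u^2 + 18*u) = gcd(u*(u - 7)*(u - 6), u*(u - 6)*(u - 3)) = u^2 - 6*u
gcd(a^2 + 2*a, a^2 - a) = a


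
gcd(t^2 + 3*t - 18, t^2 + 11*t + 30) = t + 6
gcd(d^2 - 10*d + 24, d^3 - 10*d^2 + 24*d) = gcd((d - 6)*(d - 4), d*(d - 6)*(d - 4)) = d^2 - 10*d + 24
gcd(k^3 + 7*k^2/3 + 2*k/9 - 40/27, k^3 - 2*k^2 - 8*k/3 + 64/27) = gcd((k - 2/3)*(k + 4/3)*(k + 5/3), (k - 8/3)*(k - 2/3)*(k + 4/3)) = k^2 + 2*k/3 - 8/9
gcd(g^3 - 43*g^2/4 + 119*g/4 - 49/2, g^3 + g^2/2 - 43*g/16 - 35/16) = g - 7/4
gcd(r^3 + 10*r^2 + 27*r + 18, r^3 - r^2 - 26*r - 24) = r + 1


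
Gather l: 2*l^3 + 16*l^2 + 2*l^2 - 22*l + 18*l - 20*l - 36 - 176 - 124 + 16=2*l^3 + 18*l^2 - 24*l - 320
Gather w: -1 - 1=-2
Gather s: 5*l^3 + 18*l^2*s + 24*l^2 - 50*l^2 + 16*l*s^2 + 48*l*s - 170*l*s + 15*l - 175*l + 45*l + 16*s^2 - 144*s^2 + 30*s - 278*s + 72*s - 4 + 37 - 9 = 5*l^3 - 26*l^2 - 115*l + s^2*(16*l - 128) + s*(18*l^2 - 122*l - 176) + 24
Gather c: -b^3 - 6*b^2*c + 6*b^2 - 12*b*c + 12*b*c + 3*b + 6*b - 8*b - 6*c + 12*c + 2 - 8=-b^3 + 6*b^2 + b + c*(6 - 6*b^2) - 6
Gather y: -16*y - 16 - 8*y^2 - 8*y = -8*y^2 - 24*y - 16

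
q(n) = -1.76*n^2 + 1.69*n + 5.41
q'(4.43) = -13.90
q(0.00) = 5.41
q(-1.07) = 1.59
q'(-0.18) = 2.32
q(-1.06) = 1.64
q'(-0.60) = 3.80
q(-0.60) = 3.76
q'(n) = 1.69 - 3.52*n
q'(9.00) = -29.99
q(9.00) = -121.94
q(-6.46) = -78.96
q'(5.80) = -18.73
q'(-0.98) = 5.14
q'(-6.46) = 24.43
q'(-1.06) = 5.42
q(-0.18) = 5.05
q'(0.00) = 1.69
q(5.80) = -43.99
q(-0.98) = 2.06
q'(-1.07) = 5.46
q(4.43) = -21.64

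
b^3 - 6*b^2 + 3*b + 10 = (b - 5)*(b - 2)*(b + 1)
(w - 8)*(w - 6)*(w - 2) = w^3 - 16*w^2 + 76*w - 96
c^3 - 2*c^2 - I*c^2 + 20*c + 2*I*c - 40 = (c - 2)*(c - 5*I)*(c + 4*I)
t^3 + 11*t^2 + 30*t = t*(t + 5)*(t + 6)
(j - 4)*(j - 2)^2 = j^3 - 8*j^2 + 20*j - 16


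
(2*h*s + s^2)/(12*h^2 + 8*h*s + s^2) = s/(6*h + s)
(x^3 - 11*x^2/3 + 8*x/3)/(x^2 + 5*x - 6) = x*(3*x - 8)/(3*(x + 6))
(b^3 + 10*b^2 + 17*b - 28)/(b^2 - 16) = (b^2 + 6*b - 7)/(b - 4)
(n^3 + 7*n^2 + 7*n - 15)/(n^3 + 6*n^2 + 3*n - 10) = (n + 3)/(n + 2)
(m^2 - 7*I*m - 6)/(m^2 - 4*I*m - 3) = (m - 6*I)/(m - 3*I)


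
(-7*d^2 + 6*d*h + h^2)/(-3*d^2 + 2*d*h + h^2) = (7*d + h)/(3*d + h)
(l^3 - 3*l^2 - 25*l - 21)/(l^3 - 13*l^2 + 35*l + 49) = (l + 3)/(l - 7)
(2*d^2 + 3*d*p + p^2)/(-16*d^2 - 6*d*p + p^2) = (d + p)/(-8*d + p)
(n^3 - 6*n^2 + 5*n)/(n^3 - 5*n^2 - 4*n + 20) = n*(n - 1)/(n^2 - 4)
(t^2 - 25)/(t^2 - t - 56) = (25 - t^2)/(-t^2 + t + 56)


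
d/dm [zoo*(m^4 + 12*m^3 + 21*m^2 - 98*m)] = zoo*(m^3 + m^2 + m + 1)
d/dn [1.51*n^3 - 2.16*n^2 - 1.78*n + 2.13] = 4.53*n^2 - 4.32*n - 1.78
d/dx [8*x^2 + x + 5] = 16*x + 1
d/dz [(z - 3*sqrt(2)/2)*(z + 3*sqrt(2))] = 2*z + 3*sqrt(2)/2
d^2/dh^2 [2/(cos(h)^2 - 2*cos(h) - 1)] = (8*sin(h)^4 - 20*sin(h)^2 + 11*cos(h) - 3*cos(3*h) - 8)/(sin(h)^2 + 2*cos(h))^3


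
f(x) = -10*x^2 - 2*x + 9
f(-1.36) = -6.78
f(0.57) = 4.61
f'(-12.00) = 238.00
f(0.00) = 9.00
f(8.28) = -693.14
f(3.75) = -139.12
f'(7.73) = -156.60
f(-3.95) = -139.12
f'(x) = -20*x - 2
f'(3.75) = -77.00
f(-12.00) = -1407.00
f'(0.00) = -2.00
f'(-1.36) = 25.20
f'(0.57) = -13.40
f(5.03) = -254.07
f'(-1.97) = 37.40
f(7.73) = -603.99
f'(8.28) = -167.60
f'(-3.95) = 77.00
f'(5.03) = -102.60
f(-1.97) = -25.87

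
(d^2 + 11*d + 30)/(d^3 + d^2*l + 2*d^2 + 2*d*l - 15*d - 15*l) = (d + 6)/(d^2 + d*l - 3*d - 3*l)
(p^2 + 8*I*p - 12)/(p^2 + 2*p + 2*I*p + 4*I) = (p + 6*I)/(p + 2)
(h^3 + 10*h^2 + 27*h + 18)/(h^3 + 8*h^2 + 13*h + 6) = (h + 3)/(h + 1)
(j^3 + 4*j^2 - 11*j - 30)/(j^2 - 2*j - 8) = (j^2 + 2*j - 15)/(j - 4)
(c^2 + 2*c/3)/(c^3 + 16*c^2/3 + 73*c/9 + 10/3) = 3*c/(3*c^2 + 14*c + 15)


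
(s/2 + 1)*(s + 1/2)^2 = s^3/2 + 3*s^2/2 + 9*s/8 + 1/4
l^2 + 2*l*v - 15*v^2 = (l - 3*v)*(l + 5*v)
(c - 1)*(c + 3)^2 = c^3 + 5*c^2 + 3*c - 9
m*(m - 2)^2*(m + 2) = m^4 - 2*m^3 - 4*m^2 + 8*m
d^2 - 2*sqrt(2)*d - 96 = (d - 8*sqrt(2))*(d + 6*sqrt(2))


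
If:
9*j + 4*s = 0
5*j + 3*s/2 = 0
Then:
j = 0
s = 0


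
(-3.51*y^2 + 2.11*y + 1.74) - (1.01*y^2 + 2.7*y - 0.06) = -4.52*y^2 - 0.59*y + 1.8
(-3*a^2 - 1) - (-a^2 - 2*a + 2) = -2*a^2 + 2*a - 3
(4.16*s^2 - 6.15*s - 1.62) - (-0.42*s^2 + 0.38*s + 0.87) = 4.58*s^2 - 6.53*s - 2.49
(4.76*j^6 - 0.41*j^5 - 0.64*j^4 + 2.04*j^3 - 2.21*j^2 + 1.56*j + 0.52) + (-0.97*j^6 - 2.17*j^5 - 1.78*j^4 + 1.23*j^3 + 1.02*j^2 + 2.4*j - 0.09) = 3.79*j^6 - 2.58*j^5 - 2.42*j^4 + 3.27*j^3 - 1.19*j^2 + 3.96*j + 0.43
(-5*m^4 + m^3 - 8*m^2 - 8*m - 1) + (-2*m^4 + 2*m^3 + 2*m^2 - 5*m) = -7*m^4 + 3*m^3 - 6*m^2 - 13*m - 1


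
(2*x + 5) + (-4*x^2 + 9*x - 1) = -4*x^2 + 11*x + 4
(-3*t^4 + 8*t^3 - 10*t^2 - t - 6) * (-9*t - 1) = 27*t^5 - 69*t^4 + 82*t^3 + 19*t^2 + 55*t + 6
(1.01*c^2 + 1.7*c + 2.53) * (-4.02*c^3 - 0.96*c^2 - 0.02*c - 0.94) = -4.0602*c^5 - 7.8036*c^4 - 11.8228*c^3 - 3.4122*c^2 - 1.6486*c - 2.3782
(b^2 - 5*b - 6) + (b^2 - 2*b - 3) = 2*b^2 - 7*b - 9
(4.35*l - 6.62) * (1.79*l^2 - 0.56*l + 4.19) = 7.7865*l^3 - 14.2858*l^2 + 21.9337*l - 27.7378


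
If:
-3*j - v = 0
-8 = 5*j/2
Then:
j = -16/5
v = 48/5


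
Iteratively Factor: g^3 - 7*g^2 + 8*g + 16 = (g - 4)*(g^2 - 3*g - 4) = (g - 4)*(g + 1)*(g - 4)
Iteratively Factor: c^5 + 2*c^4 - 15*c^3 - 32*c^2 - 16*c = (c + 4)*(c^4 - 2*c^3 - 7*c^2 - 4*c) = c*(c + 4)*(c^3 - 2*c^2 - 7*c - 4) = c*(c - 4)*(c + 4)*(c^2 + 2*c + 1) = c*(c - 4)*(c + 1)*(c + 4)*(c + 1)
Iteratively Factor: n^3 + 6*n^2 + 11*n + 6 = (n + 1)*(n^2 + 5*n + 6) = (n + 1)*(n + 3)*(n + 2)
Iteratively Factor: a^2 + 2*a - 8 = (a - 2)*(a + 4)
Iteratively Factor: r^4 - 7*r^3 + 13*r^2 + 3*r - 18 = (r - 2)*(r^3 - 5*r^2 + 3*r + 9) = (r - 3)*(r - 2)*(r^2 - 2*r - 3) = (r - 3)*(r - 2)*(r + 1)*(r - 3)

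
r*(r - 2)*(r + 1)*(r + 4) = r^4 + 3*r^3 - 6*r^2 - 8*r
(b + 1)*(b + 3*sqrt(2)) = b^2 + b + 3*sqrt(2)*b + 3*sqrt(2)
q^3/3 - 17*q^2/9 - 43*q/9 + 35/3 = (q/3 + 1)*(q - 7)*(q - 5/3)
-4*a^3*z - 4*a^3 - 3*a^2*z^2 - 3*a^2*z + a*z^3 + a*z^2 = (-4*a + z)*(a + z)*(a*z + a)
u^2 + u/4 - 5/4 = (u - 1)*(u + 5/4)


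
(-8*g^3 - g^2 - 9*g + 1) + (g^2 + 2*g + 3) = -8*g^3 - 7*g + 4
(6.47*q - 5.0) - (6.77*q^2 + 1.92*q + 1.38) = -6.77*q^2 + 4.55*q - 6.38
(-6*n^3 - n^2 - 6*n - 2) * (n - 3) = -6*n^4 + 17*n^3 - 3*n^2 + 16*n + 6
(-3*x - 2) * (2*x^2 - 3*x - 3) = -6*x^3 + 5*x^2 + 15*x + 6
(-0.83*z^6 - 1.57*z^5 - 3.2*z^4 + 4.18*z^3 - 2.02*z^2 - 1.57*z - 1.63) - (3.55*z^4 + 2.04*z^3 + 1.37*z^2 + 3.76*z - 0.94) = -0.83*z^6 - 1.57*z^5 - 6.75*z^4 + 2.14*z^3 - 3.39*z^2 - 5.33*z - 0.69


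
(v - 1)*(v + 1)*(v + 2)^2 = v^4 + 4*v^3 + 3*v^2 - 4*v - 4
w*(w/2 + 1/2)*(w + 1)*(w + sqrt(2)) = w^4/2 + sqrt(2)*w^3/2 + w^3 + w^2/2 + sqrt(2)*w^2 + sqrt(2)*w/2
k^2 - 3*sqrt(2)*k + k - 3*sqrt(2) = (k + 1)*(k - 3*sqrt(2))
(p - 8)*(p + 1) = p^2 - 7*p - 8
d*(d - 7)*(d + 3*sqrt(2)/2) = d^3 - 7*d^2 + 3*sqrt(2)*d^2/2 - 21*sqrt(2)*d/2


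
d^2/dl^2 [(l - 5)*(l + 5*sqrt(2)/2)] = 2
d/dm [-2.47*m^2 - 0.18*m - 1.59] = -4.94*m - 0.18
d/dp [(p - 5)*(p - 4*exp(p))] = p - (p - 5)*(4*exp(p) - 1) - 4*exp(p)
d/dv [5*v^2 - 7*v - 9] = 10*v - 7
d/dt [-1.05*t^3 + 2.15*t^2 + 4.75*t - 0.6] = -3.15*t^2 + 4.3*t + 4.75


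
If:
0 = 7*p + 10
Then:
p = -10/7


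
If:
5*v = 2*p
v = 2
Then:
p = 5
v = 2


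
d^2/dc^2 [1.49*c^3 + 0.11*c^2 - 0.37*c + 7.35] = 8.94*c + 0.22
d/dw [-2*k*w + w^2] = -2*k + 2*w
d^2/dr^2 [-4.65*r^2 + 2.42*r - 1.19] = -9.30000000000000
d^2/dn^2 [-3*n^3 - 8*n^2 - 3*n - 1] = -18*n - 16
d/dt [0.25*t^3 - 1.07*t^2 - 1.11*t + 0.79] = 0.75*t^2 - 2.14*t - 1.11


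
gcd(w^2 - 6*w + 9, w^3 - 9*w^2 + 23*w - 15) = w - 3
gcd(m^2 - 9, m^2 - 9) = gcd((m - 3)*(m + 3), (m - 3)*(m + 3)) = m^2 - 9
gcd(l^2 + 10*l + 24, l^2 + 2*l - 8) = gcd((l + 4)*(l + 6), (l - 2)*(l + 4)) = l + 4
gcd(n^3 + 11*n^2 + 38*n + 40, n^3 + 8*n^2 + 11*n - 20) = n^2 + 9*n + 20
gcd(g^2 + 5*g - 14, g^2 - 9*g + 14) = g - 2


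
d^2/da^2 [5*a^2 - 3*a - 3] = 10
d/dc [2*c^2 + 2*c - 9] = 4*c + 2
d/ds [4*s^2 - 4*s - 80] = 8*s - 4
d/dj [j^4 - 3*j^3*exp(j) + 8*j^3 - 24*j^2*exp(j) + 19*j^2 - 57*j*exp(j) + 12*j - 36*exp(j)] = -3*j^3*exp(j) + 4*j^3 - 33*j^2*exp(j) + 24*j^2 - 105*j*exp(j) + 38*j - 93*exp(j) + 12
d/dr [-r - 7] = -1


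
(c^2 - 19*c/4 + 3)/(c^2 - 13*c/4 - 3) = (4*c - 3)/(4*c + 3)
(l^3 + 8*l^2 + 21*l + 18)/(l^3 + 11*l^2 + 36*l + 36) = (l + 3)/(l + 6)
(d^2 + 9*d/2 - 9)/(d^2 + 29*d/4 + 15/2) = 2*(2*d - 3)/(4*d + 5)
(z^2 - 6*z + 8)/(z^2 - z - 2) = (z - 4)/(z + 1)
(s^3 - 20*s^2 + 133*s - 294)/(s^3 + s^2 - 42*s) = (s^2 - 14*s + 49)/(s*(s + 7))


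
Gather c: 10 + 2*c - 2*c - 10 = 0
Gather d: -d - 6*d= -7*d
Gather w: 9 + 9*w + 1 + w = 10*w + 10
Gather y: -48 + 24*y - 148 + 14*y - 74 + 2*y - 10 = 40*y - 280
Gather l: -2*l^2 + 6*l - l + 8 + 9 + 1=-2*l^2 + 5*l + 18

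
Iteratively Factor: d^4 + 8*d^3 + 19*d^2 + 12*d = (d + 1)*(d^3 + 7*d^2 + 12*d) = (d + 1)*(d + 4)*(d^2 + 3*d) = (d + 1)*(d + 3)*(d + 4)*(d)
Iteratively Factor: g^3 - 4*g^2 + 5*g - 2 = (g - 1)*(g^2 - 3*g + 2) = (g - 2)*(g - 1)*(g - 1)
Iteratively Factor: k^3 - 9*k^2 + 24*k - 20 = (k - 2)*(k^2 - 7*k + 10) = (k - 2)^2*(k - 5)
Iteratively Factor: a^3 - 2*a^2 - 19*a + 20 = (a + 4)*(a^2 - 6*a + 5) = (a - 5)*(a + 4)*(a - 1)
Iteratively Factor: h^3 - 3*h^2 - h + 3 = (h + 1)*(h^2 - 4*h + 3) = (h - 3)*(h + 1)*(h - 1)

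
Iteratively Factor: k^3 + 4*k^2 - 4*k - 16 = (k + 4)*(k^2 - 4) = (k - 2)*(k + 4)*(k + 2)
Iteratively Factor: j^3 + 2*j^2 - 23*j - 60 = (j + 4)*(j^2 - 2*j - 15) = (j + 3)*(j + 4)*(j - 5)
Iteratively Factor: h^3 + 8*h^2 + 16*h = (h)*(h^2 + 8*h + 16) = h*(h + 4)*(h + 4)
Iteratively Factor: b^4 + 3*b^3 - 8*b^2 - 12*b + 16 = (b + 2)*(b^3 + b^2 - 10*b + 8) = (b - 2)*(b + 2)*(b^2 + 3*b - 4) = (b - 2)*(b + 2)*(b + 4)*(b - 1)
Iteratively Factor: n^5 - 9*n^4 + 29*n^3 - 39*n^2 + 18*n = (n - 3)*(n^4 - 6*n^3 + 11*n^2 - 6*n) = (n - 3)*(n - 1)*(n^3 - 5*n^2 + 6*n) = (n - 3)*(n - 2)*(n - 1)*(n^2 - 3*n) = (n - 3)^2*(n - 2)*(n - 1)*(n)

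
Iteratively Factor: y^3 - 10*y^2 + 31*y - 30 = (y - 2)*(y^2 - 8*y + 15) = (y - 5)*(y - 2)*(y - 3)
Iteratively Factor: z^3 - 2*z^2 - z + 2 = (z - 1)*(z^2 - z - 2) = (z - 1)*(z + 1)*(z - 2)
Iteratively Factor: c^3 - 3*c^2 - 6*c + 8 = (c + 2)*(c^2 - 5*c + 4) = (c - 1)*(c + 2)*(c - 4)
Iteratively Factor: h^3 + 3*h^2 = (h + 3)*(h^2) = h*(h + 3)*(h)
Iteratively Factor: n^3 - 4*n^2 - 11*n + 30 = (n - 5)*(n^2 + n - 6) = (n - 5)*(n - 2)*(n + 3)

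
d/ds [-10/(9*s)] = 10/(9*s^2)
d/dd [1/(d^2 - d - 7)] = (1 - 2*d)/(-d^2 + d + 7)^2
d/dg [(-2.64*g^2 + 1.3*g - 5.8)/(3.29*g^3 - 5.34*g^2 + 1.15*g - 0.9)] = (8.6856*g^4 - 8.554*g^3 + 61.152*g^2 - 57.192*g + 5.5)/(10.8241*g^6 - 35.1372*g^5 + 36.0826*g^4 - 18.204*g^3 + 10.9345*g^2 - 2.07*g + 0.81)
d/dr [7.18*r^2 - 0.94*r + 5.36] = 14.36*r - 0.94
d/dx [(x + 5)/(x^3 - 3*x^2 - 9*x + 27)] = 2*(-x^2 - 9*x - 12)/(x^5 - 3*x^4 - 18*x^3 + 54*x^2 + 81*x - 243)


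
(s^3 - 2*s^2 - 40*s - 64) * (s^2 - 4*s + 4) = s^5 - 6*s^4 - 28*s^3 + 88*s^2 + 96*s - 256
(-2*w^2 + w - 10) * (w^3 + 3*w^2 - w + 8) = -2*w^5 - 5*w^4 - 5*w^3 - 47*w^2 + 18*w - 80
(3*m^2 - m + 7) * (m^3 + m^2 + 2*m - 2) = 3*m^5 + 2*m^4 + 12*m^3 - m^2 + 16*m - 14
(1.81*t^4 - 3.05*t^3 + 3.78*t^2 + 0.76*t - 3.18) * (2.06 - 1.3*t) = -2.353*t^5 + 7.6936*t^4 - 11.197*t^3 + 6.7988*t^2 + 5.6996*t - 6.5508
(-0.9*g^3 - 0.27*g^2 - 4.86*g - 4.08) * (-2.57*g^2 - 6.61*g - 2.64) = 2.313*g^5 + 6.6429*g^4 + 16.6509*g^3 + 43.323*g^2 + 39.7992*g + 10.7712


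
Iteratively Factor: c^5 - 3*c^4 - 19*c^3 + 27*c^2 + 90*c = (c - 5)*(c^4 + 2*c^3 - 9*c^2 - 18*c) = (c - 5)*(c + 3)*(c^3 - c^2 - 6*c) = (c - 5)*(c + 2)*(c + 3)*(c^2 - 3*c) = c*(c - 5)*(c + 2)*(c + 3)*(c - 3)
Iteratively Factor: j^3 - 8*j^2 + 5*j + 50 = (j + 2)*(j^2 - 10*j + 25) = (j - 5)*(j + 2)*(j - 5)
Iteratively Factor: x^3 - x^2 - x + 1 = (x - 1)*(x^2 - 1) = (x - 1)^2*(x + 1)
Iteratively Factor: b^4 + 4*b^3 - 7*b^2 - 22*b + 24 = (b - 1)*(b^3 + 5*b^2 - 2*b - 24) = (b - 1)*(b + 4)*(b^2 + b - 6) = (b - 2)*(b - 1)*(b + 4)*(b + 3)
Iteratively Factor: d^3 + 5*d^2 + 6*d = (d + 2)*(d^2 + 3*d) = d*(d + 2)*(d + 3)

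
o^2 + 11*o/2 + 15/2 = (o + 5/2)*(o + 3)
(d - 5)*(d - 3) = d^2 - 8*d + 15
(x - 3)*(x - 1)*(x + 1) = x^3 - 3*x^2 - x + 3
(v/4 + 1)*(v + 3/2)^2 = v^3/4 + 7*v^2/4 + 57*v/16 + 9/4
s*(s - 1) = s^2 - s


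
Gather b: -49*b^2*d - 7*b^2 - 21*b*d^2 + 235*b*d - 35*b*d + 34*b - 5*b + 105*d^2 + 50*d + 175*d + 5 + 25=b^2*(-49*d - 7) + b*(-21*d^2 + 200*d + 29) + 105*d^2 + 225*d + 30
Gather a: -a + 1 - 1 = -a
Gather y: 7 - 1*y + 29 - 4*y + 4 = 40 - 5*y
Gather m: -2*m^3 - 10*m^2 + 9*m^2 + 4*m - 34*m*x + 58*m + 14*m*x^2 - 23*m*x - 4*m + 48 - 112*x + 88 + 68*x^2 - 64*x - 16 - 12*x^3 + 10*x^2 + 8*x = -2*m^3 - m^2 + m*(14*x^2 - 57*x + 58) - 12*x^3 + 78*x^2 - 168*x + 120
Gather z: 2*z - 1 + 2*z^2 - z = 2*z^2 + z - 1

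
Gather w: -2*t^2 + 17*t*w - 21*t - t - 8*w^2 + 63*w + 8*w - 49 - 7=-2*t^2 - 22*t - 8*w^2 + w*(17*t + 71) - 56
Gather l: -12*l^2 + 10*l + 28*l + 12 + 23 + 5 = -12*l^2 + 38*l + 40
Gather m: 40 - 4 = 36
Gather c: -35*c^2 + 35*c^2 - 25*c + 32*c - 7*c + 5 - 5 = 0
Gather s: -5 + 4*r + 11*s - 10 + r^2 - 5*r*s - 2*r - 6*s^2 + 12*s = r^2 + 2*r - 6*s^2 + s*(23 - 5*r) - 15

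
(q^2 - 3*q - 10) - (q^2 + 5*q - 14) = 4 - 8*q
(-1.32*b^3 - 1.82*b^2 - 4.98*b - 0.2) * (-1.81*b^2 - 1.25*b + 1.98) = 2.3892*b^5 + 4.9442*b^4 + 8.6752*b^3 + 2.9834*b^2 - 9.6104*b - 0.396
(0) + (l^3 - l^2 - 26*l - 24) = l^3 - l^2 - 26*l - 24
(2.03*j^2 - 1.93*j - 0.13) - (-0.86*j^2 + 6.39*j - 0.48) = 2.89*j^2 - 8.32*j + 0.35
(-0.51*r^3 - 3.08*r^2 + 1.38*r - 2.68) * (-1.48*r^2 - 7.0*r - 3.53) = 0.7548*r^5 + 8.1284*r^4 + 21.3179*r^3 + 5.1788*r^2 + 13.8886*r + 9.4604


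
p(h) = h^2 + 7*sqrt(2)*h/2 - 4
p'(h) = 2*h + 7*sqrt(2)/2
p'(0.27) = 5.49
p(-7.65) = 16.66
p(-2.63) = -10.10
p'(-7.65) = -10.35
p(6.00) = 61.70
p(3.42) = 24.62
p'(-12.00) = -19.05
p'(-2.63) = -0.31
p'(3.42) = 11.79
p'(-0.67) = 3.61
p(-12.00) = 80.60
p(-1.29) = -8.72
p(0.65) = -0.36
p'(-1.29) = 2.37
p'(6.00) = 16.95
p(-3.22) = -9.57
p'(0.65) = 6.25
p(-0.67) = -6.87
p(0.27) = -2.59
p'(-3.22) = -1.49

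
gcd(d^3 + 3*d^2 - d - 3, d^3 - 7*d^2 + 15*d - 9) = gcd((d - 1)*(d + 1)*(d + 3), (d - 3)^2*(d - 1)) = d - 1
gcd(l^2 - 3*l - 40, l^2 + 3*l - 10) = l + 5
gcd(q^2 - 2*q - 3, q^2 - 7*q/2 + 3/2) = q - 3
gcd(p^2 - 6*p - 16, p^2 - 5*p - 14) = p + 2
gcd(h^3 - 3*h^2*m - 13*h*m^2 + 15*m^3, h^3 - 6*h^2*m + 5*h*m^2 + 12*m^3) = 1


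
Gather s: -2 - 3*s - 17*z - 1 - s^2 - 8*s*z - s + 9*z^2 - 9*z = -s^2 + s*(-8*z - 4) + 9*z^2 - 26*z - 3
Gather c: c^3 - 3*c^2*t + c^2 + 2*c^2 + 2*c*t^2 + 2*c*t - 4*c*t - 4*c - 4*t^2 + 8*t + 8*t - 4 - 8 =c^3 + c^2*(3 - 3*t) + c*(2*t^2 - 2*t - 4) - 4*t^2 + 16*t - 12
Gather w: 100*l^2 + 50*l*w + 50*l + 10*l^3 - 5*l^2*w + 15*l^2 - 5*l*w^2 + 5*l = 10*l^3 + 115*l^2 - 5*l*w^2 + 55*l + w*(-5*l^2 + 50*l)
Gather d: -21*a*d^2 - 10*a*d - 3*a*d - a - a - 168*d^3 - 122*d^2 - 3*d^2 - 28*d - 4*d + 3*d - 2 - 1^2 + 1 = -2*a - 168*d^3 + d^2*(-21*a - 125) + d*(-13*a - 29) - 2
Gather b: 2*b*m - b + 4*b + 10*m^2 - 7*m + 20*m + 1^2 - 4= b*(2*m + 3) + 10*m^2 + 13*m - 3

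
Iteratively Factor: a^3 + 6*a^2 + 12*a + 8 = (a + 2)*(a^2 + 4*a + 4) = (a + 2)^2*(a + 2)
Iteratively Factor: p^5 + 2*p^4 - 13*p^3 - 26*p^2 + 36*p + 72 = (p + 2)*(p^4 - 13*p^2 + 36) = (p - 3)*(p + 2)*(p^3 + 3*p^2 - 4*p - 12) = (p - 3)*(p + 2)^2*(p^2 + p - 6) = (p - 3)*(p - 2)*(p + 2)^2*(p + 3)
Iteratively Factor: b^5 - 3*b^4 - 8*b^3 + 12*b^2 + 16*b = (b)*(b^4 - 3*b^3 - 8*b^2 + 12*b + 16) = b*(b - 4)*(b^3 + b^2 - 4*b - 4) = b*(b - 4)*(b + 2)*(b^2 - b - 2) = b*(b - 4)*(b - 2)*(b + 2)*(b + 1)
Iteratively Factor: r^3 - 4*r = (r)*(r^2 - 4) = r*(r + 2)*(r - 2)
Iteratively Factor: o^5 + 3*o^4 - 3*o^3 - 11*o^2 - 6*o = (o + 1)*(o^4 + 2*o^3 - 5*o^2 - 6*o) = (o + 1)^2*(o^3 + o^2 - 6*o) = (o + 1)^2*(o + 3)*(o^2 - 2*o) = (o - 2)*(o + 1)^2*(o + 3)*(o)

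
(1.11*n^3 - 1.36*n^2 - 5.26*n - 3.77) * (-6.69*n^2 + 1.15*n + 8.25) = -7.4259*n^5 + 10.3749*n^4 + 42.7829*n^3 + 7.9523*n^2 - 47.7305*n - 31.1025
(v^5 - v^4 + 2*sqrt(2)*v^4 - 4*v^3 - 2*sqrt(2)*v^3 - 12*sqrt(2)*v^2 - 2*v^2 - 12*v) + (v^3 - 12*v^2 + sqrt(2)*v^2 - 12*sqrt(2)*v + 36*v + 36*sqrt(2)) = v^5 - v^4 + 2*sqrt(2)*v^4 - 3*v^3 - 2*sqrt(2)*v^3 - 11*sqrt(2)*v^2 - 14*v^2 - 12*sqrt(2)*v + 24*v + 36*sqrt(2)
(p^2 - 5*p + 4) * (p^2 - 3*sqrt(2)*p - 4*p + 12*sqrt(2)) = p^4 - 9*p^3 - 3*sqrt(2)*p^3 + 24*p^2 + 27*sqrt(2)*p^2 - 72*sqrt(2)*p - 16*p + 48*sqrt(2)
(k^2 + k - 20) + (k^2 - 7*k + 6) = 2*k^2 - 6*k - 14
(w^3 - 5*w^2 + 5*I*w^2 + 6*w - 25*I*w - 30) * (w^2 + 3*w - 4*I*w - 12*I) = w^5 - 2*w^4 + I*w^4 + 11*w^3 - 2*I*w^3 - 52*w^2 - 39*I*w^2 - 390*w + 48*I*w + 360*I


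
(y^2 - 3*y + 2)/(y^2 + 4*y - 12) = (y - 1)/(y + 6)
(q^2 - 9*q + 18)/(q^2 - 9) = (q - 6)/(q + 3)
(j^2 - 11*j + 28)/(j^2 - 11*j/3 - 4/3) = 3*(j - 7)/(3*j + 1)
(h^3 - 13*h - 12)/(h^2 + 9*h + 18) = (h^2 - 3*h - 4)/(h + 6)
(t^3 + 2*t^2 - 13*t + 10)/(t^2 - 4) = (t^2 + 4*t - 5)/(t + 2)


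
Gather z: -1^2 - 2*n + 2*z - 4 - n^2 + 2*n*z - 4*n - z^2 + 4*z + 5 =-n^2 - 6*n - z^2 + z*(2*n + 6)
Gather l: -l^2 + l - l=-l^2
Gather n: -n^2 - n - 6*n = -n^2 - 7*n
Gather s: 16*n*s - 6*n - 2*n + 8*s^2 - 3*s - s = -8*n + 8*s^2 + s*(16*n - 4)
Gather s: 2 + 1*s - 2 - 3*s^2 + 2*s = -3*s^2 + 3*s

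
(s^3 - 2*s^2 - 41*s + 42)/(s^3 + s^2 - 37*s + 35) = (s^2 - s - 42)/(s^2 + 2*s - 35)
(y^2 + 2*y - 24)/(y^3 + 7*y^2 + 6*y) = (y - 4)/(y*(y + 1))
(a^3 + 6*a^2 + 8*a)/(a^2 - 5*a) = (a^2 + 6*a + 8)/(a - 5)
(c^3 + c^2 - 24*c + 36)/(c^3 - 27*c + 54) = (c - 2)/(c - 3)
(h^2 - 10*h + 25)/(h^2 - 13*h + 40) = (h - 5)/(h - 8)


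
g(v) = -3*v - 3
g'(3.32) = -3.00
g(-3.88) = 8.64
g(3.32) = -12.96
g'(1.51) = -3.00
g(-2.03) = 3.09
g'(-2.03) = -3.00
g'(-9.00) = -3.00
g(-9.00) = 24.00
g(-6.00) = 15.00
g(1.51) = -7.53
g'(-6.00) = -3.00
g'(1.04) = -3.00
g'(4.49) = -3.00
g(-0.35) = -1.95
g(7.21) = -24.63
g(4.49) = -16.47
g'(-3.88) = -3.00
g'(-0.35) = -3.00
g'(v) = -3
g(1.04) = -6.12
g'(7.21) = -3.00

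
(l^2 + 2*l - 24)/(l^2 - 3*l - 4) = (l + 6)/(l + 1)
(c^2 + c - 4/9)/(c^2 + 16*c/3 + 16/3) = (c - 1/3)/(c + 4)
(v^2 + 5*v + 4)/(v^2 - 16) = (v + 1)/(v - 4)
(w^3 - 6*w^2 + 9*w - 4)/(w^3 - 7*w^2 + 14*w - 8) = (w - 1)/(w - 2)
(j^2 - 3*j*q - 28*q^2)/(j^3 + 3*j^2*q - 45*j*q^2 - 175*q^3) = (j + 4*q)/(j^2 + 10*j*q + 25*q^2)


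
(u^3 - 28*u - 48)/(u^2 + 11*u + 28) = (u^2 - 4*u - 12)/(u + 7)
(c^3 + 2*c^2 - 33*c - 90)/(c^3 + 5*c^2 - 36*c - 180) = (c + 3)/(c + 6)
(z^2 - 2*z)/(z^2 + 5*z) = (z - 2)/(z + 5)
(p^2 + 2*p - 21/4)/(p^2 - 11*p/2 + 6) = (p + 7/2)/(p - 4)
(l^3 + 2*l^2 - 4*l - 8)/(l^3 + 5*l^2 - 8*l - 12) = (l^2 + 4*l + 4)/(l^2 + 7*l + 6)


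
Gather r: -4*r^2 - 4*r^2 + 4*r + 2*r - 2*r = -8*r^2 + 4*r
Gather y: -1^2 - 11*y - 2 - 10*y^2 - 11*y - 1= -10*y^2 - 22*y - 4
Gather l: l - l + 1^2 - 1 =0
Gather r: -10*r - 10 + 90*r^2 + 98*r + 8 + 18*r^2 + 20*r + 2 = 108*r^2 + 108*r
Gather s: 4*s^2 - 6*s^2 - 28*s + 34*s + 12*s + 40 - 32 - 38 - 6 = -2*s^2 + 18*s - 36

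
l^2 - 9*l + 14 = (l - 7)*(l - 2)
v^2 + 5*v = v*(v + 5)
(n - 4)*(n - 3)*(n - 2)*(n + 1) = n^4 - 8*n^3 + 17*n^2 + 2*n - 24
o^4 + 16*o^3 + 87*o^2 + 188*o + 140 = (o + 2)^2*(o + 5)*(o + 7)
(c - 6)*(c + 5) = c^2 - c - 30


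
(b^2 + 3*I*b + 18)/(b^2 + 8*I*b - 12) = (b - 3*I)/(b + 2*I)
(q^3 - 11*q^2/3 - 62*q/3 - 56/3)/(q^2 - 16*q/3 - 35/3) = (3*q^2 + 10*q + 8)/(3*q + 5)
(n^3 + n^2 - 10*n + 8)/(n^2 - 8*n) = (n^3 + n^2 - 10*n + 8)/(n*(n - 8))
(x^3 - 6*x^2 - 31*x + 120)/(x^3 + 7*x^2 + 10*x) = (x^2 - 11*x + 24)/(x*(x + 2))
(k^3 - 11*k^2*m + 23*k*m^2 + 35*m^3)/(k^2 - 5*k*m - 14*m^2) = (k^2 - 4*k*m - 5*m^2)/(k + 2*m)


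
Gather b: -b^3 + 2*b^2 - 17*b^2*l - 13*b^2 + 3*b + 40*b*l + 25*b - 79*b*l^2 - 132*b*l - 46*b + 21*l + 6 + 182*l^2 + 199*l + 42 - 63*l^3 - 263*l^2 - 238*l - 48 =-b^3 + b^2*(-17*l - 11) + b*(-79*l^2 - 92*l - 18) - 63*l^3 - 81*l^2 - 18*l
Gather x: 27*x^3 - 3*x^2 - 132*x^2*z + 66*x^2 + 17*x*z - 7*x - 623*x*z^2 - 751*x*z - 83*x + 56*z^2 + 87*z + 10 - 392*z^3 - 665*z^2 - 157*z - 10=27*x^3 + x^2*(63 - 132*z) + x*(-623*z^2 - 734*z - 90) - 392*z^3 - 609*z^2 - 70*z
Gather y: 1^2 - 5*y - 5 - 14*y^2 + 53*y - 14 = -14*y^2 + 48*y - 18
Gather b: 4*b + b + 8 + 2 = 5*b + 10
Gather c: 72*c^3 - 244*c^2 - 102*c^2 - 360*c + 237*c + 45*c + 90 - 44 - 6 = 72*c^3 - 346*c^2 - 78*c + 40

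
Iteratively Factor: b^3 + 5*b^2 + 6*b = (b)*(b^2 + 5*b + 6) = b*(b + 2)*(b + 3)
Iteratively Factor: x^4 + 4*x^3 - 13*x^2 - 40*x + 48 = (x - 1)*(x^3 + 5*x^2 - 8*x - 48) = (x - 1)*(x + 4)*(x^2 + x - 12) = (x - 3)*(x - 1)*(x + 4)*(x + 4)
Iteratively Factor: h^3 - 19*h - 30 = (h + 2)*(h^2 - 2*h - 15) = (h - 5)*(h + 2)*(h + 3)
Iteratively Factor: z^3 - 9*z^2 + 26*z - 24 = (z - 3)*(z^2 - 6*z + 8) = (z - 3)*(z - 2)*(z - 4)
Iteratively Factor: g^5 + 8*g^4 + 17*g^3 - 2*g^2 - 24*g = (g)*(g^4 + 8*g^3 + 17*g^2 - 2*g - 24) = g*(g + 3)*(g^3 + 5*g^2 + 2*g - 8) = g*(g + 2)*(g + 3)*(g^2 + 3*g - 4) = g*(g - 1)*(g + 2)*(g + 3)*(g + 4)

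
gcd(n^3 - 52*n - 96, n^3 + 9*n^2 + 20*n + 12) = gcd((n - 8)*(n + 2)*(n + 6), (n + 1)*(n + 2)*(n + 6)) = n^2 + 8*n + 12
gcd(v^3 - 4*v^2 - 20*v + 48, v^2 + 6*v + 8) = v + 4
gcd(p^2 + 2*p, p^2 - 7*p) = p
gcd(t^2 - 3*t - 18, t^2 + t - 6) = t + 3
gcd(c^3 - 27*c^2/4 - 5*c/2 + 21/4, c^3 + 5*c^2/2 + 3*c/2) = c + 1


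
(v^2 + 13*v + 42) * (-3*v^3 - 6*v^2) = -3*v^5 - 45*v^4 - 204*v^3 - 252*v^2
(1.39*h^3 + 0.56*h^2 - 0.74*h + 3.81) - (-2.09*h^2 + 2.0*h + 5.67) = 1.39*h^3 + 2.65*h^2 - 2.74*h - 1.86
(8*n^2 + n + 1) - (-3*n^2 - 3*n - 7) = 11*n^2 + 4*n + 8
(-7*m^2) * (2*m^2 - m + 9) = -14*m^4 + 7*m^3 - 63*m^2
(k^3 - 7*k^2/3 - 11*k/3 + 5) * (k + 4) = k^4 + 5*k^3/3 - 13*k^2 - 29*k/3 + 20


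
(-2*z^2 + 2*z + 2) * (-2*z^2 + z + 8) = 4*z^4 - 6*z^3 - 18*z^2 + 18*z + 16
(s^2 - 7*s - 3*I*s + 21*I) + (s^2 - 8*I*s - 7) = 2*s^2 - 7*s - 11*I*s - 7 + 21*I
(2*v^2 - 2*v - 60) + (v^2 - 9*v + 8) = 3*v^2 - 11*v - 52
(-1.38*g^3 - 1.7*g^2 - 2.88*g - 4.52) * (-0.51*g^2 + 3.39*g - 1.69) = 0.7038*g^5 - 3.8112*g^4 - 1.962*g^3 - 4.585*g^2 - 10.4556*g + 7.6388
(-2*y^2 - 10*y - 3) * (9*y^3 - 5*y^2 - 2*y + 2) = -18*y^5 - 80*y^4 + 27*y^3 + 31*y^2 - 14*y - 6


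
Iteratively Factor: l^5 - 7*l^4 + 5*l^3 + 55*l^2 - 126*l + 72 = (l - 4)*(l^4 - 3*l^3 - 7*l^2 + 27*l - 18) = (l - 4)*(l - 2)*(l^3 - l^2 - 9*l + 9) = (l - 4)*(l - 3)*(l - 2)*(l^2 + 2*l - 3) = (l - 4)*(l - 3)*(l - 2)*(l - 1)*(l + 3)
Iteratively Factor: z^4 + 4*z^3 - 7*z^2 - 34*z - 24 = (z + 4)*(z^3 - 7*z - 6) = (z + 2)*(z + 4)*(z^2 - 2*z - 3) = (z - 3)*(z + 2)*(z + 4)*(z + 1)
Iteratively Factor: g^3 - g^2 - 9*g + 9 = (g - 3)*(g^2 + 2*g - 3) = (g - 3)*(g - 1)*(g + 3)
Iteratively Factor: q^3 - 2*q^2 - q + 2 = (q + 1)*(q^2 - 3*q + 2) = (q - 2)*(q + 1)*(q - 1)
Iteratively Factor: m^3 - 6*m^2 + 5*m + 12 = (m + 1)*(m^2 - 7*m + 12) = (m - 3)*(m + 1)*(m - 4)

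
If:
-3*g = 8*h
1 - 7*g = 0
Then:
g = 1/7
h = -3/56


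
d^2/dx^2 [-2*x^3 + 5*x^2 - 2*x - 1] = 10 - 12*x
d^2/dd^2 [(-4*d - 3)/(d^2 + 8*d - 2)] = 2*(-4*(d + 4)^2*(4*d + 3) + (12*d + 35)*(d^2 + 8*d - 2))/(d^2 + 8*d - 2)^3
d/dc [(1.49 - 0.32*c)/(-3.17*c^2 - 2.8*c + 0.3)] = (-1.0144*c^2 + 9.4466*c + 4.076)/(10.0489*c^4 + 17.752*c^3 + 5.938*c^2 - 1.68*c + 0.09)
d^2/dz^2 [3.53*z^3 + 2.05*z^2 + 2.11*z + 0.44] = 21.18*z + 4.1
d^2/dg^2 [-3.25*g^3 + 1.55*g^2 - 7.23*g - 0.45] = 3.1 - 19.5*g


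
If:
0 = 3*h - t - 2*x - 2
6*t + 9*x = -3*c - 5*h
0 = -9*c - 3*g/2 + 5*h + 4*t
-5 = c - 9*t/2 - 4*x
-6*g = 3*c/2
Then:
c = 15840/7049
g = -3960/7049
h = -2124/7049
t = 36810/7049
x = -28640/7049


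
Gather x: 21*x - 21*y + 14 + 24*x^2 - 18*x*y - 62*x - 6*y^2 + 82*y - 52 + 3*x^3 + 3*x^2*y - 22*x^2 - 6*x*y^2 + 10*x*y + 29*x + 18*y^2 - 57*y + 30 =3*x^3 + x^2*(3*y + 2) + x*(-6*y^2 - 8*y - 12) + 12*y^2 + 4*y - 8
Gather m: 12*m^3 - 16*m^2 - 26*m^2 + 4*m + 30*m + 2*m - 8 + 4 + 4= 12*m^3 - 42*m^2 + 36*m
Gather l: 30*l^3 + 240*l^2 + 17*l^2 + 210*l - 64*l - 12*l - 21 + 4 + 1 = 30*l^3 + 257*l^2 + 134*l - 16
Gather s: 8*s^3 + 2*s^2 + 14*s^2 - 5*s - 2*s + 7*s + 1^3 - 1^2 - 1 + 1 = 8*s^3 + 16*s^2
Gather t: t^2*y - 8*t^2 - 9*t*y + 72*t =t^2*(y - 8) + t*(72 - 9*y)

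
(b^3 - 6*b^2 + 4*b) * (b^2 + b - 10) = b^5 - 5*b^4 - 12*b^3 + 64*b^2 - 40*b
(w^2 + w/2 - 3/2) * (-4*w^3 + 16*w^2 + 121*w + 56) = -4*w^5 + 14*w^4 + 135*w^3 + 185*w^2/2 - 307*w/2 - 84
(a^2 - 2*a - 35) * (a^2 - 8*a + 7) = a^4 - 10*a^3 - 12*a^2 + 266*a - 245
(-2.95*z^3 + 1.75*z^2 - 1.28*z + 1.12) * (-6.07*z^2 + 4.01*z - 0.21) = 17.9065*z^5 - 22.452*z^4 + 15.4066*z^3 - 12.2987*z^2 + 4.76*z - 0.2352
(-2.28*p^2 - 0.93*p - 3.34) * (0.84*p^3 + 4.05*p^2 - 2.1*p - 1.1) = -1.9152*p^5 - 10.0152*p^4 - 1.7841*p^3 - 9.066*p^2 + 8.037*p + 3.674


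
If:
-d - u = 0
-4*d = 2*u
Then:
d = 0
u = 0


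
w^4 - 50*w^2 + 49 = (w - 7)*(w - 1)*(w + 1)*(w + 7)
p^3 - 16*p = p*(p - 4)*(p + 4)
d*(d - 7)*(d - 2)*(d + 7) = d^4 - 2*d^3 - 49*d^2 + 98*d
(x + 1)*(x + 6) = x^2 + 7*x + 6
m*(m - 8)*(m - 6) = m^3 - 14*m^2 + 48*m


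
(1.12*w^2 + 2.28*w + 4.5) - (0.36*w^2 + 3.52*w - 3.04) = 0.76*w^2 - 1.24*w + 7.54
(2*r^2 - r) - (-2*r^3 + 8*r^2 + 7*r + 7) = 2*r^3 - 6*r^2 - 8*r - 7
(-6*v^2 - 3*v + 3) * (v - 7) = -6*v^3 + 39*v^2 + 24*v - 21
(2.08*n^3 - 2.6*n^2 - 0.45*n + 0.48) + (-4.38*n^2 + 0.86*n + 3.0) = 2.08*n^3 - 6.98*n^2 + 0.41*n + 3.48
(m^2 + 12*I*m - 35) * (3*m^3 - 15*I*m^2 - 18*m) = 3*m^5 + 21*I*m^4 + 57*m^3 + 309*I*m^2 + 630*m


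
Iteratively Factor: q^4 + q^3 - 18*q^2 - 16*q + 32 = (q - 4)*(q^3 + 5*q^2 + 2*q - 8) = (q - 4)*(q + 4)*(q^2 + q - 2) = (q - 4)*(q - 1)*(q + 4)*(q + 2)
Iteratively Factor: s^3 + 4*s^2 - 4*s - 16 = (s - 2)*(s^2 + 6*s + 8) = (s - 2)*(s + 2)*(s + 4)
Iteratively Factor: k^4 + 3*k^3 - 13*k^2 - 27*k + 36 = (k - 3)*(k^3 + 6*k^2 + 5*k - 12) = (k - 3)*(k + 3)*(k^2 + 3*k - 4) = (k - 3)*(k - 1)*(k + 3)*(k + 4)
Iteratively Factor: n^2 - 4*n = (n)*(n - 4)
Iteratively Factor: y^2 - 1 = (y - 1)*(y + 1)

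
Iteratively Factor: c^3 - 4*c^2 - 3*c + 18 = (c - 3)*(c^2 - c - 6) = (c - 3)^2*(c + 2)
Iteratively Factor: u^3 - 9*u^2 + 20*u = (u - 4)*(u^2 - 5*u) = (u - 5)*(u - 4)*(u)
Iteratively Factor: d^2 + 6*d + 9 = (d + 3)*(d + 3)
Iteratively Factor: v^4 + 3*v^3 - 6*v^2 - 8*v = (v + 4)*(v^3 - v^2 - 2*v) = (v + 1)*(v + 4)*(v^2 - 2*v) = (v - 2)*(v + 1)*(v + 4)*(v)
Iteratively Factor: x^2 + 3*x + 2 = (x + 1)*(x + 2)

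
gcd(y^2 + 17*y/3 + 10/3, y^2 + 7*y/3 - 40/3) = y + 5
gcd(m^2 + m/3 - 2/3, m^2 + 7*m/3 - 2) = m - 2/3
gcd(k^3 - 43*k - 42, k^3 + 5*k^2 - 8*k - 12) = k^2 + 7*k + 6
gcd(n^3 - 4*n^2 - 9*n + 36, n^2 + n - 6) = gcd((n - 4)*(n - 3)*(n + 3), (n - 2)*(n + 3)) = n + 3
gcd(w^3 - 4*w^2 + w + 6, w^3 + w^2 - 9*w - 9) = w^2 - 2*w - 3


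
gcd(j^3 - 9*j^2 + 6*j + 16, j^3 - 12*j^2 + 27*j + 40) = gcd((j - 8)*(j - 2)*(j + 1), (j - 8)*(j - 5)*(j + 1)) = j^2 - 7*j - 8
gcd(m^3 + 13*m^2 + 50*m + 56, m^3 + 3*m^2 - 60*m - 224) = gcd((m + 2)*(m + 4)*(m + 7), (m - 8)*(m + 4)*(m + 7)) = m^2 + 11*m + 28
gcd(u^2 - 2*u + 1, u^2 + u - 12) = 1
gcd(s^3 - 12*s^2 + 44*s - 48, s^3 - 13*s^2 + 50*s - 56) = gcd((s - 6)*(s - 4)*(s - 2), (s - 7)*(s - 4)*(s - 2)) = s^2 - 6*s + 8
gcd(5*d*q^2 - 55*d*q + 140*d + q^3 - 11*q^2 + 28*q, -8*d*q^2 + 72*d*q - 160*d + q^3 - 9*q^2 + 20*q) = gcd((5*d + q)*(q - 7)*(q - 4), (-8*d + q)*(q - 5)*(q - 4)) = q - 4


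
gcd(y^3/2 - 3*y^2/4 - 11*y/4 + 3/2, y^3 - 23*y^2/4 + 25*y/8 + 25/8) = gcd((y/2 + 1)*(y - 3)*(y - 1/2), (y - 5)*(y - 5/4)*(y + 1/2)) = 1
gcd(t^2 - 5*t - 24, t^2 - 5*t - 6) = 1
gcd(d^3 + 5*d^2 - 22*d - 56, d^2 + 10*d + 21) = d + 7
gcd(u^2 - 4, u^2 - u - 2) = u - 2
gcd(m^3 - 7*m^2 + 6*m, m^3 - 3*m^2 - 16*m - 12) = m - 6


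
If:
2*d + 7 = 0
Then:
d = -7/2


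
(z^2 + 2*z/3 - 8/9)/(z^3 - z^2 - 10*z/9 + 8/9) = (3*z + 4)/(3*z^2 - z - 4)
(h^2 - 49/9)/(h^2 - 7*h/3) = (h + 7/3)/h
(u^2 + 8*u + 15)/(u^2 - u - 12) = (u + 5)/(u - 4)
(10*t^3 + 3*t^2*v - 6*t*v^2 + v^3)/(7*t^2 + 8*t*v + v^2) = (10*t^2 - 7*t*v + v^2)/(7*t + v)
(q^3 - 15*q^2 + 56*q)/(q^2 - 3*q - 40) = q*(q - 7)/(q + 5)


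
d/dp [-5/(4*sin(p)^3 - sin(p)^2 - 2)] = 10*(6*sin(p) - 1)*sin(p)*cos(p)/(-4*sin(p)^3 + sin(p)^2 + 2)^2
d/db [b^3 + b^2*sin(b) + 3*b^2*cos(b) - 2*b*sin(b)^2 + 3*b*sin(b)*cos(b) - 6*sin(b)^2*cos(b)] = -3*b^2*sin(b) + b^2*cos(b) + 3*b^2 + 2*b*sin(b) - 2*b*sin(2*b) + 6*b*cos(b) + 3*b*cos(2*b) + 3*sin(b)/2 + 3*sin(2*b)/2 - 9*sin(3*b)/2 + cos(2*b) - 1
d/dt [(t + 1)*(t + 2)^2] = (t + 2)*(3*t + 4)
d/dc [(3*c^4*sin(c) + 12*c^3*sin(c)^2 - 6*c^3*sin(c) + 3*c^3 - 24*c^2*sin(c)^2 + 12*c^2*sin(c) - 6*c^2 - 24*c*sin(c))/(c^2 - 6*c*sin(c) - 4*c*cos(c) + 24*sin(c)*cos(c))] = 3*(2*c*(-2*c*sin(c) + 3*c*cos(c) - c + 3*sin(c) + 2*cos(c) - 12*cos(2*c))*(c^3*sin(c) + 4*c^2*sin(c)^2 - 2*c^2*sin(c) + c^2 - 8*c*sin(c)^2 + 4*c*sin(c) - 2*c - 8*sin(c)) + (c^2 - 6*c*sin(c) - 4*c*cos(c) + 12*sin(2*c))*(c^4*cos(c) + 4*c^3*sin(c) + 4*c^3*sin(2*c) - 2*c^3*cos(c) - 6*c^2*sin(c) - 8*c^2*sin(2*c) + 4*c^2*cos(c) - 6*c^2*cos(2*c) + 9*c^2 + 8*c*cos(2*c) - 8*sqrt(2)*c*cos(c + pi/4) - 12*c - 8*sin(c)))/((c - 6*sin(c))^2*(c - 4*cos(c))^2)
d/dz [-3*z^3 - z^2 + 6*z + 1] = -9*z^2 - 2*z + 6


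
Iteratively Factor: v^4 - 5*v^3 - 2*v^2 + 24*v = (v - 4)*(v^3 - v^2 - 6*v) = (v - 4)*(v + 2)*(v^2 - 3*v) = (v - 4)*(v - 3)*(v + 2)*(v)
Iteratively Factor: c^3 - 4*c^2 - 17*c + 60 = (c - 3)*(c^2 - c - 20) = (c - 5)*(c - 3)*(c + 4)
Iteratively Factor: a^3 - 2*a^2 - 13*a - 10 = (a + 1)*(a^2 - 3*a - 10) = (a - 5)*(a + 1)*(a + 2)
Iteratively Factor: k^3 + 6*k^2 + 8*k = (k + 2)*(k^2 + 4*k) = k*(k + 2)*(k + 4)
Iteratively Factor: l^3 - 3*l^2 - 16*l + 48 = (l - 4)*(l^2 + l - 12) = (l - 4)*(l - 3)*(l + 4)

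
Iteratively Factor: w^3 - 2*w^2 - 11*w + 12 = (w - 1)*(w^2 - w - 12) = (w - 4)*(w - 1)*(w + 3)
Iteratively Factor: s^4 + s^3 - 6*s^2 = (s)*(s^3 + s^2 - 6*s) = s*(s - 2)*(s^2 + 3*s) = s*(s - 2)*(s + 3)*(s)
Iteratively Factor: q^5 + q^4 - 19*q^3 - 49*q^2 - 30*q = (q)*(q^4 + q^3 - 19*q^2 - 49*q - 30) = q*(q + 1)*(q^3 - 19*q - 30) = q*(q - 5)*(q + 1)*(q^2 + 5*q + 6) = q*(q - 5)*(q + 1)*(q + 3)*(q + 2)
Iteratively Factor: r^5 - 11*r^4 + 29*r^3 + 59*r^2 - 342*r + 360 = (r - 3)*(r^4 - 8*r^3 + 5*r^2 + 74*r - 120) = (r - 5)*(r - 3)*(r^3 - 3*r^2 - 10*r + 24) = (r - 5)*(r - 3)*(r + 3)*(r^2 - 6*r + 8) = (r - 5)*(r - 3)*(r - 2)*(r + 3)*(r - 4)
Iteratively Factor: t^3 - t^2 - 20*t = (t)*(t^2 - t - 20) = t*(t - 5)*(t + 4)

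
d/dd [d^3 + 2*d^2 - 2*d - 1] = 3*d^2 + 4*d - 2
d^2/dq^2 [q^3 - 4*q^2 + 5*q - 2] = 6*q - 8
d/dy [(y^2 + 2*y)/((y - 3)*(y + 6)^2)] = (-y^3 + 2*y^2 - 30*y - 36)/(y^5 + 12*y^4 + 9*y^3 - 270*y^2 - 324*y + 1944)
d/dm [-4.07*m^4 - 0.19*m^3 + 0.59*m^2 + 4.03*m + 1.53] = -16.28*m^3 - 0.57*m^2 + 1.18*m + 4.03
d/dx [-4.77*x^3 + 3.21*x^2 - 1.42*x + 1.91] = -14.31*x^2 + 6.42*x - 1.42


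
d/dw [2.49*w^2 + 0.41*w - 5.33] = 4.98*w + 0.41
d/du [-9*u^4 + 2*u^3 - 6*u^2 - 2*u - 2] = -36*u^3 + 6*u^2 - 12*u - 2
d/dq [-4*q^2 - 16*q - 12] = -8*q - 16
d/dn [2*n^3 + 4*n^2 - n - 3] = 6*n^2 + 8*n - 1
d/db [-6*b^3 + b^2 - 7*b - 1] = -18*b^2 + 2*b - 7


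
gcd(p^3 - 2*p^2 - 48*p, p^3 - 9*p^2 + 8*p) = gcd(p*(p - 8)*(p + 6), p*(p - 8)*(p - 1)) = p^2 - 8*p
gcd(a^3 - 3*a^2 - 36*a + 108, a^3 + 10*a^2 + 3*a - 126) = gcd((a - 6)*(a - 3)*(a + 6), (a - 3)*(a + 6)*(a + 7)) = a^2 + 3*a - 18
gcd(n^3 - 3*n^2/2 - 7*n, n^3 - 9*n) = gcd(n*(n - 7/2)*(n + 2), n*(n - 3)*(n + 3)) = n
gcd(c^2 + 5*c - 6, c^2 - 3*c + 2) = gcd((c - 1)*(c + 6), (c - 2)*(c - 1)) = c - 1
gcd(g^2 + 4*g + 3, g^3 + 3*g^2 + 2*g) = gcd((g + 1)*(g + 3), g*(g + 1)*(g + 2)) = g + 1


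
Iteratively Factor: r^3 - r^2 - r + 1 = (r - 1)*(r^2 - 1) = (r - 1)*(r + 1)*(r - 1)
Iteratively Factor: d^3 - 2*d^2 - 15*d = (d + 3)*(d^2 - 5*d) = d*(d + 3)*(d - 5)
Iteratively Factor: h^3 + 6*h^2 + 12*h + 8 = (h + 2)*(h^2 + 4*h + 4) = (h + 2)^2*(h + 2)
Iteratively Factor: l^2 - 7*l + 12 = (l - 3)*(l - 4)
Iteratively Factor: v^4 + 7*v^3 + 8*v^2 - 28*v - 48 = (v + 3)*(v^3 + 4*v^2 - 4*v - 16) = (v + 2)*(v + 3)*(v^2 + 2*v - 8) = (v + 2)*(v + 3)*(v + 4)*(v - 2)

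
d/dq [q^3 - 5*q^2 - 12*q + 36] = 3*q^2 - 10*q - 12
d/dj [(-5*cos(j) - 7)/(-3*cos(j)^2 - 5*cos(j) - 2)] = (15*cos(j)^2 + 42*cos(j) + 25)*sin(j)/((cos(j) + 1)^2*(3*cos(j) + 2)^2)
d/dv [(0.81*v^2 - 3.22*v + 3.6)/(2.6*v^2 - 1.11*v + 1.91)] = (7.4729*v^2 - 15.6258*v - 2.1542)/(6.76*v^4 - 5.772*v^3 + 11.1641*v^2 - 4.2402*v + 3.6481)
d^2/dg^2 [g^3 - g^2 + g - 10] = 6*g - 2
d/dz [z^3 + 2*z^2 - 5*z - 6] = 3*z^2 + 4*z - 5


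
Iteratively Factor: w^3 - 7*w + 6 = (w - 1)*(w^2 + w - 6) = (w - 1)*(w + 3)*(w - 2)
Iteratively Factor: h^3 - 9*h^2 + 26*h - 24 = (h - 4)*(h^2 - 5*h + 6) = (h - 4)*(h - 3)*(h - 2)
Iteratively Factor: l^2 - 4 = (l + 2)*(l - 2)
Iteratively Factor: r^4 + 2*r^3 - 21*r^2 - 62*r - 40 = (r + 2)*(r^3 - 21*r - 20) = (r + 2)*(r + 4)*(r^2 - 4*r - 5) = (r - 5)*(r + 2)*(r + 4)*(r + 1)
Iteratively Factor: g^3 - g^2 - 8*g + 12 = (g - 2)*(g^2 + g - 6) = (g - 2)^2*(g + 3)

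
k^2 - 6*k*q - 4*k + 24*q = (k - 4)*(k - 6*q)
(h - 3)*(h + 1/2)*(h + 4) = h^3 + 3*h^2/2 - 23*h/2 - 6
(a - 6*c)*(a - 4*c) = a^2 - 10*a*c + 24*c^2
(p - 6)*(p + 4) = p^2 - 2*p - 24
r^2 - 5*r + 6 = (r - 3)*(r - 2)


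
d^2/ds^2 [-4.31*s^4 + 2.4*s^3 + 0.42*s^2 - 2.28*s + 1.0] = -51.72*s^2 + 14.4*s + 0.84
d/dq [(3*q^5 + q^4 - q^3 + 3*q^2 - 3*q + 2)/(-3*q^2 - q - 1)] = (-27*q^6 - 18*q^5 - 15*q^4 - 2*q^3 - 9*q^2 + 6*q + 5)/(9*q^4 + 6*q^3 + 7*q^2 + 2*q + 1)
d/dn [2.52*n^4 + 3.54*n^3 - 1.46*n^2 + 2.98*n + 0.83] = 10.08*n^3 + 10.62*n^2 - 2.92*n + 2.98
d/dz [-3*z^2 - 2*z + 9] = -6*z - 2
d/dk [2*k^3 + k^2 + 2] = 2*k*(3*k + 1)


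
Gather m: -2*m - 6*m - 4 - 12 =-8*m - 16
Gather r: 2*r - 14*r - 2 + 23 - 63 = -12*r - 42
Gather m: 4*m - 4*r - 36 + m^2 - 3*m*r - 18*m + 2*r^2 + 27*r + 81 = m^2 + m*(-3*r - 14) + 2*r^2 + 23*r + 45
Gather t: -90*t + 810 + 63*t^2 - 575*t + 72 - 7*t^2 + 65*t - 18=56*t^2 - 600*t + 864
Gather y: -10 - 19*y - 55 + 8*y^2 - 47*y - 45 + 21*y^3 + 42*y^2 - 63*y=21*y^3 + 50*y^2 - 129*y - 110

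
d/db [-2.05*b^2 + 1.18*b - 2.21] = 1.18 - 4.1*b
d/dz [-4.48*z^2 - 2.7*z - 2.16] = -8.96*z - 2.7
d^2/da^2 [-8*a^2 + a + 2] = -16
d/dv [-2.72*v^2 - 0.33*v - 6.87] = -5.44*v - 0.33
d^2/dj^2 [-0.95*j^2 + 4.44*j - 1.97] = -1.90000000000000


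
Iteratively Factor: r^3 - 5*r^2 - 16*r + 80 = (r - 4)*(r^2 - r - 20) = (r - 5)*(r - 4)*(r + 4)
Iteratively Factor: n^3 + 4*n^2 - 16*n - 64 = (n + 4)*(n^2 - 16) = (n - 4)*(n + 4)*(n + 4)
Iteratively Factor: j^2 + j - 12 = (j - 3)*(j + 4)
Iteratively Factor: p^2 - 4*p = (p - 4)*(p)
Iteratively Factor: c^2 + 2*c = (c + 2)*(c)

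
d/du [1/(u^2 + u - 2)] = (-2*u - 1)/(u^2 + u - 2)^2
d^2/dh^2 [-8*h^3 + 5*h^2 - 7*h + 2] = 10 - 48*h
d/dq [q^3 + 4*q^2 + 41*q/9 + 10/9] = 3*q^2 + 8*q + 41/9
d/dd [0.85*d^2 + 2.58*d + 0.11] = 1.7*d + 2.58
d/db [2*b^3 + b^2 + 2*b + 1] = 6*b^2 + 2*b + 2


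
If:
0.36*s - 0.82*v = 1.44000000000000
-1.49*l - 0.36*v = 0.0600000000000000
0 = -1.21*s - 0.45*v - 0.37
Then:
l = 0.35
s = 0.30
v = -1.63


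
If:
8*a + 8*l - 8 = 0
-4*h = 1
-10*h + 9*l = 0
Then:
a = 23/18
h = -1/4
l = -5/18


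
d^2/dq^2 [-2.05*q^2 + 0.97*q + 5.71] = -4.10000000000000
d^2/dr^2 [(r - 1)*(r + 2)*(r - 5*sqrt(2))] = 6*r - 10*sqrt(2) + 2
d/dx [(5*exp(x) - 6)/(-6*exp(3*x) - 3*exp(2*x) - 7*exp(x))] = 3*(20*exp(3*x) - 31*exp(2*x) - 12*exp(x) - 14)*exp(-x)/(36*exp(4*x) + 36*exp(3*x) + 93*exp(2*x) + 42*exp(x) + 49)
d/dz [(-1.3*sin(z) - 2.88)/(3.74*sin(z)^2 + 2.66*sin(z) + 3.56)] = (4.862*sin(z)^2 + 21.5424*sin(z) + 3.0328)*cos(z)/(13.9876*sin(z)^4 + 19.8968*sin(z)^3 + 33.7044*sin(z)^2 + 18.9392*sin(z) + 12.6736)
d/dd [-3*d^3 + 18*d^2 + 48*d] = -9*d^2 + 36*d + 48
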